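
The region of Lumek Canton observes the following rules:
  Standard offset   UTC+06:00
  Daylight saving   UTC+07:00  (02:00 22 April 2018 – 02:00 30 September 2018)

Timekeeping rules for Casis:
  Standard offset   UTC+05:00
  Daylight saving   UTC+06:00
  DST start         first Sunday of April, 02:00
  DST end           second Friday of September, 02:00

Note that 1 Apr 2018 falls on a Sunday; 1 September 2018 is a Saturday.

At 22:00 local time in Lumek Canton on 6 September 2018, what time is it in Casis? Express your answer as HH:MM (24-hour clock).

Daylight saving runs 22 April – 30 September; 6 September 2018 is inside that window, so Lumek Canton is at UTC+07:00.
22:00 Lumek Canton − 7h = 15:00 UTC.
1 April 2018 is a Sunday, so the first Sunday is April 1.
1 September 2018 is a Saturday, so the first Friday is September 7 and the second is September 14.
At the standard offset (UTC+05:00), 15:00 UTC + 5h = 20:00 Casis standard time.
Daylight saving runs 1 April – 14 September; the standard-time date in Casis, 6 September 2018, is inside that window, so Casis is at UTC+06:00.
15:00 UTC + 6h = 21:00 Casis.

21:00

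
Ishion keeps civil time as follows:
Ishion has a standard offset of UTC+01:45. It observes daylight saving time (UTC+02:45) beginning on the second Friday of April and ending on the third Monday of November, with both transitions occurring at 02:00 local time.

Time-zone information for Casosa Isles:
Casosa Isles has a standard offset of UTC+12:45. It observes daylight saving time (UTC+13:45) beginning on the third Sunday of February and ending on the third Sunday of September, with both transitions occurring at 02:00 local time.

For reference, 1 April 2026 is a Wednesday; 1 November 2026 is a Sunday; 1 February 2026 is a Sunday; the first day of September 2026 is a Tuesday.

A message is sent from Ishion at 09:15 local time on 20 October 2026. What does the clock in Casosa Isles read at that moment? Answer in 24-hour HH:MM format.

19:15

1 April 2026 is a Wednesday, so the first Friday is April 3 and the second is April 10.
1 November 2026 is a Sunday, so the first Monday is November 2 and the third is November 16.
20 October 2026 falls between 10 April and 16 November, so daylight saving is in effect and Ishion is at UTC+02:45.
09:15 Ishion − 2h45m = 06:30 UTC.
1 February 2026 is a Sunday, so the first Sunday is February 1 and the third is February 15.
1 September 2026 is a Tuesday, so the first Sunday is September 6 and the third is September 20.
At the standard offset (UTC+12:45), 06:30 UTC + 12h45m = 19:15 Casosa Isles standard time.
Daylight saving runs 15 February – 20 September; the standard-time date in Casosa Isles, 20 October 2026, is outside that window, so Casosa Isles is on standard time at UTC+12:45.
06:30 UTC + 12h45m = 19:15 Casosa Isles.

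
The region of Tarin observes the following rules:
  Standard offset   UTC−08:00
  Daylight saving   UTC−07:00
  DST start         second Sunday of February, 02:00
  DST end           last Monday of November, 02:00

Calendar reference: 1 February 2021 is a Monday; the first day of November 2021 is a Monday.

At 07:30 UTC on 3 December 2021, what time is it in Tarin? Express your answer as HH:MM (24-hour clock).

1 February 2021 is a Monday, so the first Sunday is February 7 and the second is February 14.
1 November 2021 is a Monday, so Mondays fall on 1, 8, 15, 22, 29; the last is November 29.
At the standard offset (UTC−08:00), 07:30 UTC − 8h = 23:30 Tarin standard time (rolling into the previous day, 2 December 2021).
The standard-time date in Tarin, 2 December 2021, does not fall between 14 February and 29 November, so daylight saving is not in effect and Tarin is at UTC−08:00.
07:30 UTC − 8h = 23:30 local (rolling into the previous day, 2 December 2021).

23:30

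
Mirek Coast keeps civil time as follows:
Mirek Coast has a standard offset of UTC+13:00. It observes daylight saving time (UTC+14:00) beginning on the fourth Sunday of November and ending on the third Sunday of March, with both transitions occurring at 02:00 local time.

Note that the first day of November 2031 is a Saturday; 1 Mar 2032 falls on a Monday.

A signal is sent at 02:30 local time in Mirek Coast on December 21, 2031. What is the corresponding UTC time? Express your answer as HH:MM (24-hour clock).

1 November 2031 is a Saturday, so the first Sunday is November 2 and the fourth is November 23.
1 March 2032 is a Monday, so the first Sunday is March 7 and the third is March 21.
December 21, 2031 lies within the daylight-saving period (23 November 2031 – 21 March 2032), so Mirek Coast is on daylight time, UTC+14:00.
02:30 local − 14h = 12:30 UTC (rolling into the previous day, 20 December 2031).

12:30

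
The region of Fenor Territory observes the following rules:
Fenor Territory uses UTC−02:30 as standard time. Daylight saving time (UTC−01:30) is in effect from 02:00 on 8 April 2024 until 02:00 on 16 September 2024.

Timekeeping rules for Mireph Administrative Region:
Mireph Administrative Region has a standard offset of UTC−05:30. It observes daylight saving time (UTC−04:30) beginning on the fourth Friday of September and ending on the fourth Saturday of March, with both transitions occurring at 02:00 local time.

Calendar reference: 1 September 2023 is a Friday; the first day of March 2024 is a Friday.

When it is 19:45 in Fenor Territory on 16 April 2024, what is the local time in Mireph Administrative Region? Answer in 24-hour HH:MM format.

Daylight saving runs 8 April – 16 September; 16 April 2024 is inside that window, so Fenor Territory is at UTC−01:30.
19:45 Fenor Territory + 1h30m = 21:15 UTC.
1 September 2023 is a Friday, so the first Friday is September 1 and the fourth is September 22.
1 March 2024 is a Friday, so the first Saturday is March 2 and the fourth is March 23.
At the standard offset (UTC−05:30), 21:15 UTC − 5h30m = 15:45 Mireph Administrative Region standard time.
The standard-time date in Mireph Administrative Region, 16 April 2024, does not fall between 22 September 2023 and 23 March 2024, so daylight saving is not in effect and Mireph Administrative Region is at UTC−05:30.
21:15 UTC − 5h30m = 15:45 Mireph Administrative Region.

15:45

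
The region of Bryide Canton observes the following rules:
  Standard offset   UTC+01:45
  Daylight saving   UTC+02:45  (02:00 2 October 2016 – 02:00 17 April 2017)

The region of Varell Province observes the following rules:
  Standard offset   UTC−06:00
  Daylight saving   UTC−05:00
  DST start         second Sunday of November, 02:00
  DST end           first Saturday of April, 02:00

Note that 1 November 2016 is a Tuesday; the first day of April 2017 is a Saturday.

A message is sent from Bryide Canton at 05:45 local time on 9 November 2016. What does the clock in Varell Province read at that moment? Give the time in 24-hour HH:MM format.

21:00

Daylight saving runs 2 October 2016 – 17 April 2017; 9 November 2016 is inside that window, so Bryide Canton is at UTC+02:45.
05:45 Bryide Canton − 2h45m = 03:00 UTC.
1 November 2016 is a Tuesday, so the first Sunday is November 6 and the second is November 13.
1 April 2017 is a Saturday, so the first Saturday is April 1.
At the standard offset (UTC−06:00), 03:00 UTC − 6h = 21:00 Varell Province standard time (rolling into the previous day, 8 November 2016).
The standard-time date in Varell Province, 8 November 2016, does not fall between 13 November 2016 and 1 April 2017, so daylight saving is not in effect and Varell Province is at UTC−06:00.
03:00 UTC − 6h = 21:00 Varell Province (rolling into the previous day, 8 November 2016).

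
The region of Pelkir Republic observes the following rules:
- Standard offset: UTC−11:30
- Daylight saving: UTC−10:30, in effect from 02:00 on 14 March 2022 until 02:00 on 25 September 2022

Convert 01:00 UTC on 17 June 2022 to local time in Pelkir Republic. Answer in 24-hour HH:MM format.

At the standard offset (UTC−11:30), 01:00 UTC − 11h30m = 13:30 Pelkir Republic standard time (rolling into the previous day, 16 June 2022).
The standard-time date in Pelkir Republic, 16 June 2022, lies within the daylight-saving period (14 March – 25 September), so Pelkir Republic is on daylight time, UTC−10:30.
01:00 UTC − 10h30m = 14:30 local (rolling into the previous day, 16 June 2022).

14:30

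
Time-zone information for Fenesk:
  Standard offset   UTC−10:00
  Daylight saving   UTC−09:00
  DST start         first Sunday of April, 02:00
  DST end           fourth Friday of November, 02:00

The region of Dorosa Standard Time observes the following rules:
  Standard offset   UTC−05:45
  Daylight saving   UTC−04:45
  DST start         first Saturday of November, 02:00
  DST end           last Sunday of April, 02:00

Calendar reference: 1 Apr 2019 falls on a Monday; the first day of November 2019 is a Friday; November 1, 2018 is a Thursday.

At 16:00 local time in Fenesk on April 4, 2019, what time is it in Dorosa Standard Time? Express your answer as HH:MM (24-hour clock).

1 April 2019 is a Monday, so the first Sunday is April 7.
1 November 2019 is a Friday, so the first Friday is November 1 and the fourth is November 22.
April 4, 2019 is outside the daylight-saving period (7 April – 22 November), so Fenesk is on standard time, UTC−10:00.
16:00 Fenesk + 10h = 02:00 UTC (rolling into the next day, 5 April 2019).
1 November 2018 is a Thursday, so the first Saturday is November 3.
1 April 2019 is a Monday, so Sundays fall on 7, 14, 21, 28; the last is April 28.
At the standard offset (UTC−05:45), 02:00 UTC − 5h45m = 20:15 Dorosa Standard Time standard time (rolling into the previous day, 4 April 2019).
The standard-time date in Dorosa Standard Time, April 4, 2019, falls between 3 November 2018 and 28 April 2019, so daylight saving is in effect and Dorosa Standard Time is at UTC−04:45.
02:00 UTC − 4h45m = 21:15 Dorosa Standard Time (rolling into the previous day, 4 April 2019).

21:15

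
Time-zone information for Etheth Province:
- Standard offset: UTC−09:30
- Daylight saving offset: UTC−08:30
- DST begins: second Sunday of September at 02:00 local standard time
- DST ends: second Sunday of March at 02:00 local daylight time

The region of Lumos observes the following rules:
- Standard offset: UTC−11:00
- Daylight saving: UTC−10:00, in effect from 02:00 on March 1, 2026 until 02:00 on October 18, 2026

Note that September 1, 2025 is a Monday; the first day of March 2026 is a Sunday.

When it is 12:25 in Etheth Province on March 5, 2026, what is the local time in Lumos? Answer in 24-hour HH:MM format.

10:55

1 September 2025 is a Monday, so the first Sunday is September 7 and the second is September 14.
1 March 2026 is a Sunday, so the first Sunday is March 1 and the second is March 8.
Daylight saving runs 14 September 2025 – 8 March 2026; March 5, 2026 is inside that window, so Etheth Province is at UTC−08:30.
12:25 Etheth Province + 8h30m = 20:55 UTC.
At the standard offset (UTC−11:00), 20:55 UTC − 11h = 09:55 Lumos standard time.
The standard-time date in Lumos, March 5, 2026, lies within the daylight-saving period (1 March – 18 October), so Lumos is on daylight time, UTC−10:00.
20:55 UTC − 10h = 10:55 Lumos.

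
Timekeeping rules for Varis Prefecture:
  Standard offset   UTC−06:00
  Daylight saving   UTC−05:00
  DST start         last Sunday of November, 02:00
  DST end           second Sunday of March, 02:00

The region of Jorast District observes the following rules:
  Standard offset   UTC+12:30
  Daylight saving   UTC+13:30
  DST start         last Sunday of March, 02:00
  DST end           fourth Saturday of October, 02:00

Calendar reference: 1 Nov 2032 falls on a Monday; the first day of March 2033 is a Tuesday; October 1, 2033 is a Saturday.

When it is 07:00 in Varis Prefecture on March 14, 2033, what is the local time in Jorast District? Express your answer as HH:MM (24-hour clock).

01:30

1 November 2032 is a Monday, so Sundays fall on 7, 14, 21, 28; the last is November 28.
1 March 2033 is a Tuesday, so the first Sunday is March 6 and the second is March 13.
March 14, 2033 does not fall between 28 November 2032 and 13 March 2033, so daylight saving is not in effect and Varis Prefecture is at UTC−06:00.
07:00 Varis Prefecture + 6h = 13:00 UTC.
1 March 2033 is a Tuesday, so Sundays fall on 6, 13, 20, 27; the last is March 27.
1 October 2033 is a Saturday, so the first Saturday is October 1 and the fourth is October 22.
At the standard offset (UTC+12:30), 13:00 UTC + 12h30m = 01:30 Jorast District standard time (rolling into the next day, 15 March 2033).
Daylight saving runs 27 March – 22 October; the standard-time date in Jorast District, March 15, 2033, is outside that window, so Jorast District is on standard time at UTC+12:30.
13:00 UTC + 12h30m = 01:30 Jorast District (rolling into the next day, 15 March 2033).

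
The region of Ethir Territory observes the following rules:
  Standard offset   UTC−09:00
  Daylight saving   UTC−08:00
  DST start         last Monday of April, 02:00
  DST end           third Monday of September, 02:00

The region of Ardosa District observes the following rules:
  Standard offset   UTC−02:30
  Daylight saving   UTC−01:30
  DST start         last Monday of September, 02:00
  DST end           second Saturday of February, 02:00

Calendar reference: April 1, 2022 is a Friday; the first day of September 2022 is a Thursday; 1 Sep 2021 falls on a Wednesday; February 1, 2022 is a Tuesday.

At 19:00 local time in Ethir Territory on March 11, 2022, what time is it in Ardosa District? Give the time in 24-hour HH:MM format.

1 April 2022 is a Friday, so Mondays fall on 4, 11, 18, 25; the last is April 25.
1 September 2022 is a Thursday, so the first Monday is September 5 and the third is September 19.
Daylight saving runs 25 April – 19 September; March 11, 2022 is outside that window, so Ethir Territory is on standard time at UTC−09:00.
19:00 Ethir Territory + 9h = 04:00 UTC (rolling into the next day, 12 March 2022).
1 September 2021 is a Wednesday, so Mondays fall on 6, 13, 20, 27; the last is September 27.
1 February 2022 is a Tuesday, so the first Saturday is February 5 and the second is February 12.
At the standard offset (UTC−02:30), 04:00 UTC − 2h30m = 01:30 Ardosa District standard time.
Daylight saving runs 27 September 2021 – 12 February 2022; the standard-time date in Ardosa District, March 12, 2022, is outside that window, so Ardosa District is on standard time at UTC−02:30.
04:00 UTC − 2h30m = 01:30 Ardosa District.

01:30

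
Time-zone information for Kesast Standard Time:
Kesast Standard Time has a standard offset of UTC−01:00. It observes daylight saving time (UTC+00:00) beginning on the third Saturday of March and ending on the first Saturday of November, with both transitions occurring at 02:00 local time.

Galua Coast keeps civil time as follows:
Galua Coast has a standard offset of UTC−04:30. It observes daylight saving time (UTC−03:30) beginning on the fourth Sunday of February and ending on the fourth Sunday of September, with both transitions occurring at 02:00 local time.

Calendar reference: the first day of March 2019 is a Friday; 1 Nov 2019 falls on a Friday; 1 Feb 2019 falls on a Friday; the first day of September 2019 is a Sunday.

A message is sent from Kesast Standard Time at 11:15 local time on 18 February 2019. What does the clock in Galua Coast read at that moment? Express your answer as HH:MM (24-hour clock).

07:45

1 March 2019 is a Friday, so the first Saturday is March 2 and the third is March 16.
1 November 2019 is a Friday, so the first Saturday is November 2.
18 February 2019 is outside the daylight-saving period (16 March – 2 November), so Kesast Standard Time is on standard time, UTC−01:00.
11:15 Kesast Standard Time + 1h = 12:15 UTC.
1 February 2019 is a Friday, so the first Sunday is February 3 and the fourth is February 24.
1 September 2019 is a Sunday, so the first Sunday is September 1 and the fourth is September 22.
At the standard offset (UTC−04:30), 12:15 UTC − 4h30m = 07:45 Galua Coast standard time.
The standard-time date in Galua Coast, 18 February 2019, does not fall between 24 February and 22 September, so daylight saving is not in effect and Galua Coast is at UTC−04:30.
12:15 UTC − 4h30m = 07:45 Galua Coast.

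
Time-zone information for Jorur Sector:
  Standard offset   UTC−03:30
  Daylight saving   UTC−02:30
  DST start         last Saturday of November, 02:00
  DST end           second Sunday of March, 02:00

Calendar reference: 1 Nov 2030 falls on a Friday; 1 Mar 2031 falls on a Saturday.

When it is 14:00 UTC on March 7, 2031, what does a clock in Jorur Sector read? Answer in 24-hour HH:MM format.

11:30

1 November 2030 is a Friday, so Saturdays fall on 2, 9, 16, 23, 30; the last is November 30.
1 March 2031 is a Saturday, so the first Sunday is March 2 and the second is March 9.
At the standard offset (UTC−03:30), 14:00 UTC − 3h30m = 10:30 Jorur Sector standard time.
The standard-time date in Jorur Sector, March 7, 2031, lies within the daylight-saving period (30 November 2030 – 9 March 2031), so Jorur Sector is on daylight time, UTC−02:30.
14:00 UTC − 2h30m = 11:30 local.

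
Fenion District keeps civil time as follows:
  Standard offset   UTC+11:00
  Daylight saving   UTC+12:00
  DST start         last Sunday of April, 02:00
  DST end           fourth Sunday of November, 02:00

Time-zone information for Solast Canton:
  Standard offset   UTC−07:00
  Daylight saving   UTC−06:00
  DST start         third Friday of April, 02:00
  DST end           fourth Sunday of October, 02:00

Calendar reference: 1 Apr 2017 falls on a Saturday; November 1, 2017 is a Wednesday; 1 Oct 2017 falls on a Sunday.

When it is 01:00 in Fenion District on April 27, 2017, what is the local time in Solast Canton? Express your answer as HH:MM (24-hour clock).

1 April 2017 is a Saturday, so Sundays fall on 2, 9, 16, 23, 30; the last is April 30.
1 November 2017 is a Wednesday, so the first Sunday is November 5 and the fourth is November 26.
April 27, 2017 is outside the daylight-saving period (30 April – 26 November), so Fenion District is on standard time, UTC+11:00.
01:00 Fenion District − 11h = 14:00 UTC (rolling into the previous day, 26 April 2017).
1 April 2017 is a Saturday, so the first Friday is April 7 and the third is April 21.
1 October 2017 is a Sunday, so the first Sunday is October 1 and the fourth is October 22.
At the standard offset (UTC−07:00), 14:00 UTC − 7h = 07:00 Solast Canton standard time.
Daylight saving runs 21 April – 22 October; the standard-time date in Solast Canton, April 26, 2017, is inside that window, so Solast Canton is at UTC−06:00.
14:00 UTC − 6h = 08:00 Solast Canton.

08:00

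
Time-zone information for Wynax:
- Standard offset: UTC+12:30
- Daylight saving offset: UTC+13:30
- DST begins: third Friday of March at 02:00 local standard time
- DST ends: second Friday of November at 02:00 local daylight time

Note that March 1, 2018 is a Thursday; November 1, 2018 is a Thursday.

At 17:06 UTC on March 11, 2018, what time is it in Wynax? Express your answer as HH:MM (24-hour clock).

1 March 2018 is a Thursday, so the first Friday is March 2 and the third is March 16.
1 November 2018 is a Thursday, so the first Friday is November 2 and the second is November 9.
At the standard offset (UTC+12:30), 17:06 UTC + 12h30m = 05:36 Wynax standard time (rolling into the next day, 12 March 2018).
The standard-time date in Wynax, March 12, 2018, is outside the daylight-saving period (16 March – 9 November), so Wynax is on standard time, UTC+12:30.
17:06 UTC + 12h30m = 05:36 local (rolling into the next day, 12 March 2018).

05:36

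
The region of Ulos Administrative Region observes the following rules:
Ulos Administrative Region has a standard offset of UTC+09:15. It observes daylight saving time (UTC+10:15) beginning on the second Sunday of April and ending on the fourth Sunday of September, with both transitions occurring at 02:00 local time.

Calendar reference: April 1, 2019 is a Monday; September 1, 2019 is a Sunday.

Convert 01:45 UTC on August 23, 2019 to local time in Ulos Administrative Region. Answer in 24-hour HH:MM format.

12:00

1 April 2019 is a Monday, so the first Sunday is April 7 and the second is April 14.
1 September 2019 is a Sunday, so the first Sunday is September 1 and the fourth is September 22.
At the standard offset (UTC+09:15), 01:45 UTC + 9h15m = 11:00 Ulos Administrative Region standard time.
Daylight saving runs 14 April – 22 September; the standard-time date in Ulos Administrative Region, August 23, 2019, is inside that window, so Ulos Administrative Region is at UTC+10:15.
01:45 UTC + 10h15m = 12:00 local.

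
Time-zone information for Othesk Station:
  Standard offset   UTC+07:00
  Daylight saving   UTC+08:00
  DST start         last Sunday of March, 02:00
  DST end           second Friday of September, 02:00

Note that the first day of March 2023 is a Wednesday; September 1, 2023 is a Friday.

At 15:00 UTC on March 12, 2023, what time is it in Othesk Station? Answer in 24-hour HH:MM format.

1 March 2023 is a Wednesday, so Sundays fall on 5, 12, 19, 26; the last is March 26.
1 September 2023 is a Friday, so the first Friday is September 1 and the second is September 8.
At the standard offset (UTC+07:00), 15:00 UTC + 7h = 22:00 Othesk Station standard time.
The standard-time date in Othesk Station, March 12, 2023, is outside the daylight-saving period (26 March – 8 September), so Othesk Station is on standard time, UTC+07:00.
15:00 UTC + 7h = 22:00 local.

22:00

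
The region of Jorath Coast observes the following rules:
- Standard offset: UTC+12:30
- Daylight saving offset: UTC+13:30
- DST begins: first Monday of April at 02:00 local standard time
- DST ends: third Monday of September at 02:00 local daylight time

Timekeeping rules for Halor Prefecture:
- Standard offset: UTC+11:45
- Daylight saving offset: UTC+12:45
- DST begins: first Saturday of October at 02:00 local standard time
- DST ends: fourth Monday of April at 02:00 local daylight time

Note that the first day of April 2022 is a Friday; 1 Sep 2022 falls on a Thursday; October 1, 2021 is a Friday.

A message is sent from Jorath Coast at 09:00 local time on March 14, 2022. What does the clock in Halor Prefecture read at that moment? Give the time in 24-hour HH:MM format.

1 April 2022 is a Friday, so the first Monday is April 4.
1 September 2022 is a Thursday, so the first Monday is September 5 and the third is September 19.
Daylight saving runs 4 April – 19 September; March 14, 2022 is outside that window, so Jorath Coast is on standard time at UTC+12:30.
09:00 Jorath Coast − 12h30m = 20:30 UTC (rolling into the previous day, 13 March 2022).
1 October 2021 is a Friday, so the first Saturday is October 2.
1 April 2022 is a Friday, so the first Monday is April 4 and the fourth is April 25.
At the standard offset (UTC+11:45), 20:30 UTC + 11h45m = 08:15 Halor Prefecture standard time (rolling into the next day, 14 March 2022).
The standard-time date in Halor Prefecture, March 14, 2022, lies within the daylight-saving period (2 October 2021 – 25 April 2022), so Halor Prefecture is on daylight time, UTC+12:45.
20:30 UTC + 12h45m = 09:15 Halor Prefecture (rolling into the next day, 14 March 2022).

09:15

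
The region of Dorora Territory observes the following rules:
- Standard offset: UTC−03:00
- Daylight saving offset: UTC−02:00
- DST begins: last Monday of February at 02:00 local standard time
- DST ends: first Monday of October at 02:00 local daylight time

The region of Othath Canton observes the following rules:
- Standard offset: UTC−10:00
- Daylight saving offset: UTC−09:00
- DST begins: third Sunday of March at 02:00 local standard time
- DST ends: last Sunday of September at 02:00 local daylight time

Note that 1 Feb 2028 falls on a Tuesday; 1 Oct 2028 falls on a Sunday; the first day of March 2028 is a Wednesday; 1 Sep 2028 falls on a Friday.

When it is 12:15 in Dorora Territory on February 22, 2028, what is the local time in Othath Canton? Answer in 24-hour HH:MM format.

1 February 2028 is a Tuesday, so Mondays fall on 7, 14, 21, 28; the last is February 28.
1 October 2028 is a Sunday, so the first Monday is October 2.
Daylight saving runs 28 February – 2 October; February 22, 2028 is outside that window, so Dorora Territory is on standard time at UTC−03:00.
12:15 Dorora Territory + 3h = 15:15 UTC.
1 March 2028 is a Wednesday, so the first Sunday is March 5 and the third is March 19.
1 September 2028 is a Friday, so Sundays fall on 3, 10, 17, 24; the last is September 24.
At the standard offset (UTC−10:00), 15:15 UTC − 10h = 05:15 Othath Canton standard time.
Daylight saving runs 19 March – 24 September; the standard-time date in Othath Canton, February 22, 2028, is outside that window, so Othath Canton is on standard time at UTC−10:00.
15:15 UTC − 10h = 05:15 Othath Canton.

05:15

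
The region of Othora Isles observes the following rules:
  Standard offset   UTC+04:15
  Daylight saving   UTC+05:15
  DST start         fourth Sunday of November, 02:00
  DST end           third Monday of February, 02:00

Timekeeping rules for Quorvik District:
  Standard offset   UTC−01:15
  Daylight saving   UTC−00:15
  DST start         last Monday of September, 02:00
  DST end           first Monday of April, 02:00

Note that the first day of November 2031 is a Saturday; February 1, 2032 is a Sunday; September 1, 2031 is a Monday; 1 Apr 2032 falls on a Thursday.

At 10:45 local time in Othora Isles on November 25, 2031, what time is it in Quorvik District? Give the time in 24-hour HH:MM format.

1 November 2031 is a Saturday, so the first Sunday is November 2 and the fourth is November 23.
1 February 2032 is a Sunday, so the first Monday is February 2 and the third is February 16.
November 25, 2031 falls between 23 November 2031 and 16 February 2032, so daylight saving is in effect and Othora Isles is at UTC+05:15.
10:45 Othora Isles − 5h15m = 05:30 UTC.
1 September 2031 is a Monday, so Mondays fall on 1, 8, 15, 22, 29; the last is September 29.
1 April 2032 is a Thursday, so the first Monday is April 5.
At the standard offset (UTC−01:15), 05:30 UTC − 1h15m = 04:15 Quorvik District standard time.
The standard-time date in Quorvik District, November 25, 2031, falls between 29 September 2031 and 5 April 2032, so daylight saving is in effect and Quorvik District is at UTC−00:15.
05:30 UTC − 0h15m = 05:15 Quorvik District.

05:15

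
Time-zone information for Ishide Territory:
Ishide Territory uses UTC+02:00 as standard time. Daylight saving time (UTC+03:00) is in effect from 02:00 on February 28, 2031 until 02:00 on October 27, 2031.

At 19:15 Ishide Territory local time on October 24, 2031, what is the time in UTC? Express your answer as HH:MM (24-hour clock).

16:15

Daylight saving runs 28 February – 27 October; October 24, 2031 is inside that window, so Ishide Territory is at UTC+03:00.
19:15 local − 3h = 16:15 UTC.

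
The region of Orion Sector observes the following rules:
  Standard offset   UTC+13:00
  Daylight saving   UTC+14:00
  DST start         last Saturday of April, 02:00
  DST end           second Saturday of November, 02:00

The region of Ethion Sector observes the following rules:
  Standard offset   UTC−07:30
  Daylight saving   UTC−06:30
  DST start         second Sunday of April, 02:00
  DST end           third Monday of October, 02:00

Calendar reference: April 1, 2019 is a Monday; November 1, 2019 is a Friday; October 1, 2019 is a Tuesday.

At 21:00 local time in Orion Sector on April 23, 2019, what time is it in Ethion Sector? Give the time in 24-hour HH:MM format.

01:30

1 April 2019 is a Monday, so Saturdays fall on 6, 13, 20, 27; the last is April 27.
1 November 2019 is a Friday, so the first Saturday is November 2 and the second is November 9.
April 23, 2019 is outside the daylight-saving period (27 April – 9 November), so Orion Sector is on standard time, UTC+13:00.
21:00 Orion Sector − 13h = 08:00 UTC.
1 April 2019 is a Monday, so the first Sunday is April 7 and the second is April 14.
1 October 2019 is a Tuesday, so the first Monday is October 7 and the third is October 21.
At the standard offset (UTC−07:30), 08:00 UTC − 7h30m = 00:30 Ethion Sector standard time.
The standard-time date in Ethion Sector, April 23, 2019, falls between 14 April and 21 October, so daylight saving is in effect and Ethion Sector is at UTC−06:30.
08:00 UTC − 6h30m = 01:30 Ethion Sector.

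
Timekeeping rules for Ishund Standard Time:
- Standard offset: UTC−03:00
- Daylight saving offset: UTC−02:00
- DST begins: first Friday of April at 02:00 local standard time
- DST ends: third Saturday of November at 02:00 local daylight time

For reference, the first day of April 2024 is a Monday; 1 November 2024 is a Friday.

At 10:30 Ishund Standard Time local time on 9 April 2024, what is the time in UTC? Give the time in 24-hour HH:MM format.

1 April 2024 is a Monday, so the first Friday is April 5.
1 November 2024 is a Friday, so the first Saturday is November 2 and the third is November 16.
9 April 2024 lies within the daylight-saving period (5 April – 16 November), so Ishund Standard Time is on daylight time, UTC−02:00.
10:30 local + 2h = 12:30 UTC.

12:30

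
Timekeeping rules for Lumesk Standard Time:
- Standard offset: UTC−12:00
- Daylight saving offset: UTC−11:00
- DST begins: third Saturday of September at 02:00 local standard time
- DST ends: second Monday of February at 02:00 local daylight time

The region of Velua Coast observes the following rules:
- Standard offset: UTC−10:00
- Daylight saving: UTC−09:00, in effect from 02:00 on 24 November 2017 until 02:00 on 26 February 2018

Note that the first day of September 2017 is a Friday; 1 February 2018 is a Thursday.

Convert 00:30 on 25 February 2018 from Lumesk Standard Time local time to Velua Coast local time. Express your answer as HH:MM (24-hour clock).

03:30

1 September 2017 is a Friday, so the first Saturday is September 2 and the third is September 16.
1 February 2018 is a Thursday, so the first Monday is February 5 and the second is February 12.
25 February 2018 does not fall between 16 September 2017 and 12 February 2018, so daylight saving is not in effect and Lumesk Standard Time is at UTC−12:00.
00:30 Lumesk Standard Time + 12h = 12:30 UTC.
At the standard offset (UTC−10:00), 12:30 UTC − 10h = 02:30 Velua Coast standard time.
The standard-time date in Velua Coast, 25 February 2018, lies within the daylight-saving period (24 November 2017 – 26 February 2018), so Velua Coast is on daylight time, UTC−09:00.
12:30 UTC − 9h = 03:30 Velua Coast.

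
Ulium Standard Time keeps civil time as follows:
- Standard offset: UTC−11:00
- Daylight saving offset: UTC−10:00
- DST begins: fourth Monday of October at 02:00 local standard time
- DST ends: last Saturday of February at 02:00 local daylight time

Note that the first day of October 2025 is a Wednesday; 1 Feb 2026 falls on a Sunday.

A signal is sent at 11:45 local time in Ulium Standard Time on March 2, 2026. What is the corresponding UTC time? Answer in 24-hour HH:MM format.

22:45

1 October 2025 is a Wednesday, so the first Monday is October 6 and the fourth is October 27.
1 February 2026 is a Sunday, so Saturdays fall on 7, 14, 21, 28; the last is February 28.
March 2, 2026 is outside the daylight-saving period (27 October 2025 – 28 February 2026), so Ulium Standard Time is on standard time, UTC−11:00.
11:45 local + 11h = 22:45 UTC.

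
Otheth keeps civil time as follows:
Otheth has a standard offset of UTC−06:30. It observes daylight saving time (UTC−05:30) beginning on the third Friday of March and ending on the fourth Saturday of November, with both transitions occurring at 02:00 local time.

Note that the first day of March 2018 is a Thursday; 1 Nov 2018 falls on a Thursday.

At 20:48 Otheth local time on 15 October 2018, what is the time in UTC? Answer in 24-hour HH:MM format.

1 March 2018 is a Thursday, so the first Friday is March 2 and the third is March 16.
1 November 2018 is a Thursday, so the first Saturday is November 3 and the fourth is November 24.
Daylight saving runs 16 March – 24 November; 15 October 2018 is inside that window, so Otheth is at UTC−05:30.
20:48 local + 5h30m = 02:18 UTC (rolling into the next day, 16 October 2018).

02:18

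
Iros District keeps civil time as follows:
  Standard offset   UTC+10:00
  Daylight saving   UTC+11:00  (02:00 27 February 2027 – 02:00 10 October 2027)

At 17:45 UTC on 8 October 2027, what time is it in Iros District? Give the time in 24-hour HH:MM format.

04:45

At the standard offset (UTC+10:00), 17:45 UTC + 10h = 03:45 Iros District standard time (rolling into the next day, 9 October 2027).
The standard-time date in Iros District, 9 October 2027, falls between 27 February and 10 October, so daylight saving is in effect and Iros District is at UTC+11:00.
17:45 UTC + 11h = 04:45 local (rolling into the next day, 9 October 2027).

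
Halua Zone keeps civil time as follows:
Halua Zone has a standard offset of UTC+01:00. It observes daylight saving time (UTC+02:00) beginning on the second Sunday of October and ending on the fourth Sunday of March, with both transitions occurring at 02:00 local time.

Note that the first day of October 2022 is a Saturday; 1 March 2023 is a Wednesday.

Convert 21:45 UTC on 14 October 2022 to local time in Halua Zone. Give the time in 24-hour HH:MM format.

1 October 2022 is a Saturday, so the first Sunday is October 2 and the second is October 9.
1 March 2023 is a Wednesday, so the first Sunday is March 5 and the fourth is March 26.
At the standard offset (UTC+01:00), 21:45 UTC + 1h = 22:45 Halua Zone standard time.
The standard-time date in Halua Zone, 14 October 2022, lies within the daylight-saving period (9 October 2022 – 26 March 2023), so Halua Zone is on daylight time, UTC+02:00.
21:45 UTC + 2h = 23:45 local.

23:45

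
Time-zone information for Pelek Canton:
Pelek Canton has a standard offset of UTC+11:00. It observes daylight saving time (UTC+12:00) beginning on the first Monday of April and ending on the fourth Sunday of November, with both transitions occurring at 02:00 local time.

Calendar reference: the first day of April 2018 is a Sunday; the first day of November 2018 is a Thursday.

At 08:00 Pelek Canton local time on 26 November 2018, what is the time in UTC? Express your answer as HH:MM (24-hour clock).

21:00

1 April 2018 is a Sunday, so the first Monday is April 2.
1 November 2018 is a Thursday, so the first Sunday is November 4 and the fourth is November 25.
26 November 2018 is outside the daylight-saving period (2 April – 25 November), so Pelek Canton is on standard time, UTC+11:00.
08:00 local − 11h = 21:00 UTC (rolling into the previous day, 25 November 2018).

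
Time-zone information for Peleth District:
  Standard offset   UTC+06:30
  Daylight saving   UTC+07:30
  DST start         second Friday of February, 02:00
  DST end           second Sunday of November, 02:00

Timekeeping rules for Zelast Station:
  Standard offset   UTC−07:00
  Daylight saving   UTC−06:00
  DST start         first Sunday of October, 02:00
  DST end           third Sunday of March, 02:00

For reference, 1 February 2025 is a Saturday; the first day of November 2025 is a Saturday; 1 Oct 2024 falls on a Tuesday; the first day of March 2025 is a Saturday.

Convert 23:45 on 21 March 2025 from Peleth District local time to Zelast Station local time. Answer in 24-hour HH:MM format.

09:15

1 February 2025 is a Saturday, so the first Friday is February 7 and the second is February 14.
1 November 2025 is a Saturday, so the first Sunday is November 2 and the second is November 9.
Daylight saving runs 14 February – 9 November; 21 March 2025 is inside that window, so Peleth District is at UTC+07:30.
23:45 Peleth District − 7h30m = 16:15 UTC.
1 October 2024 is a Tuesday, so the first Sunday is October 6.
1 March 2025 is a Saturday, so the first Sunday is March 2 and the third is March 16.
At the standard offset (UTC−07:00), 16:15 UTC − 7h = 09:15 Zelast Station standard time.
Daylight saving runs 6 October 2024 – 16 March 2025; the standard-time date in Zelast Station, 21 March 2025, is outside that window, so Zelast Station is on standard time at UTC−07:00.
16:15 UTC − 7h = 09:15 Zelast Station.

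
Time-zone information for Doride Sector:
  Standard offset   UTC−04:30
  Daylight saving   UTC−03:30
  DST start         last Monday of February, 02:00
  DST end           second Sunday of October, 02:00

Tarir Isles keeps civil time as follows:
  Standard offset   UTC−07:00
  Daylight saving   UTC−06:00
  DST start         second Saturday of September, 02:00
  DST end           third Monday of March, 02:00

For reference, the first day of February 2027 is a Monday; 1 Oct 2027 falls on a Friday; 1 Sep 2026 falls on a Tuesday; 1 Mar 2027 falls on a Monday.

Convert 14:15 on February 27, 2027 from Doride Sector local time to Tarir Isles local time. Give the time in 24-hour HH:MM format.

1 February 2027 is a Monday, so Mondays fall on 1, 8, 15, 22; the last is February 22.
1 October 2027 is a Friday, so the first Sunday is October 3 and the second is October 10.
February 27, 2027 lies within the daylight-saving period (22 February – 10 October), so Doride Sector is on daylight time, UTC−03:30.
14:15 Doride Sector + 3h30m = 17:45 UTC.
1 September 2026 is a Tuesday, so the first Saturday is September 5 and the second is September 12.
1 March 2027 is a Monday, so the first Monday is March 1 and the third is March 15.
At the standard offset (UTC−07:00), 17:45 UTC − 7h = 10:45 Tarir Isles standard time.
Daylight saving runs 12 September 2026 – 15 March 2027; the standard-time date in Tarir Isles, February 27, 2027, is inside that window, so Tarir Isles is at UTC−06:00.
17:45 UTC − 6h = 11:45 Tarir Isles.

11:45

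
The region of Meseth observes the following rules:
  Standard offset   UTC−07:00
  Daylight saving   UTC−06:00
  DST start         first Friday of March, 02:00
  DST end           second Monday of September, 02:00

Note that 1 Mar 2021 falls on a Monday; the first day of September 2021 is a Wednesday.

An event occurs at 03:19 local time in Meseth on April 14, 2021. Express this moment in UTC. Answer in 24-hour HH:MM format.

09:19

1 March 2021 is a Monday, so the first Friday is March 5.
1 September 2021 is a Wednesday, so the first Monday is September 6 and the second is September 13.
April 14, 2021 lies within the daylight-saving period (5 March – 13 September), so Meseth is on daylight time, UTC−06:00.
03:19 local + 6h = 09:19 UTC.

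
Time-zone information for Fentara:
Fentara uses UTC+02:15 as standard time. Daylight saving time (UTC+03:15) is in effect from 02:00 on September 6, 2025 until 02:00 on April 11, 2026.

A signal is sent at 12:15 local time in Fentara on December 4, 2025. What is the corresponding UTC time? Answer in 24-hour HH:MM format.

December 4, 2025 lies within the daylight-saving period (6 September 2025 – 11 April 2026), so Fentara is on daylight time, UTC+03:15.
12:15 local − 3h15m = 09:00 UTC.

09:00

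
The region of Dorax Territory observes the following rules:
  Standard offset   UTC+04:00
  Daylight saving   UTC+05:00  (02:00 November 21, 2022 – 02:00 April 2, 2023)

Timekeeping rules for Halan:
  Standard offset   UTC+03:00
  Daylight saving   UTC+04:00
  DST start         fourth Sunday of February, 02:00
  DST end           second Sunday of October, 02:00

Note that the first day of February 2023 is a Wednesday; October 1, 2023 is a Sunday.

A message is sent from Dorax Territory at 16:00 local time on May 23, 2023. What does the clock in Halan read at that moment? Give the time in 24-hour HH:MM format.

Daylight saving runs 21 November 2022 – 2 April 2023; May 23, 2023 is outside that window, so Dorax Territory is on standard time at UTC+04:00.
16:00 Dorax Territory − 4h = 12:00 UTC.
1 February 2023 is a Wednesday, so the first Sunday is February 5 and the fourth is February 26.
1 October 2023 is a Sunday, so the first Sunday is October 1 and the second is October 8.
At the standard offset (UTC+03:00), 12:00 UTC + 3h = 15:00 Halan standard time.
The standard-time date in Halan, May 23, 2023, lies within the daylight-saving period (26 February – 8 October), so Halan is on daylight time, UTC+04:00.
12:00 UTC + 4h = 16:00 Halan.

16:00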